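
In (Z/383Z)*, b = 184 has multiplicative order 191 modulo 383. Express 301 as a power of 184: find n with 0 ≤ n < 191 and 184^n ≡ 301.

Baby-step giant-step with m = ceil(sqrt(191)) = 14.
Baby table (184^j mod 383 for j=0..13):
  0:1  1:184  2:152  3:9  4:124  5:219  6:81  7:350
  8:56  9:346  10:86  11:121  12:50  13:8
Giant step factor: 184^(-14) ≡ 300 (mod 383).
Scan 301·300^i mod 383 for i = 0, 1, …:
  i=0: 301   i=1: 295   i=2: 27   i=3: 57
  i=4: 248   i=5: 98   i=6: 292   i=7: 276
  i=8: 72   i=9: 152
Match at i=9, j=2: n = 9·14 + 2 = 128.

128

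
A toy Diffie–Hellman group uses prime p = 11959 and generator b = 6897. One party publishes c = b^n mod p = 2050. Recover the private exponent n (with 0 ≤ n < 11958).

2807

Baby-step giant-step with m = ceil(sqrt(11958)) = 110.
Baby table (6897^j mod 11959 for j=0..109):
  0:1  1:6897  2:7666  3:1663  4:1030  5:264  6:3040  7:2753
  8:8508  9:8822  10:9901  11:1307  12:9252  13:9779  14:8962  15:6802
  16:10196  17:2892  18:10471  19:10045  20:1878  21:969  22:10071  23:1815
  24:8941  25:5473  26:4677  27:3846  28:800  29:4501  30:9792  31:2951
  32:10788  33:7897  34:4323  35:1944  36:1729  37:1790  38:3942  39:5167
  40:10938  41:2014  42:6159  43:255  44:762  45:5513  46:5500  47:11511
  48:7525  49:9824  50:8393  51:4961  52:1318  53:1406  54:10392  55:3337
  56:6173  57:1141  58:455  59:4877  60:7961  61:3248  62:2249  63:530
  64:7915  65:8879  66:8383  67:7745  68:8371  69:8694  70:92  71:697
  72:11650  73:9488  74:11047  75:370  76:4623  77:2137  78:5401  79:10371
  80:2008  81:654  82:2095  83:2743  84:11292  85:3916  86:5230  87:2966
  88:6612  89:3297  90:5350  91:5435  92:5689  93:11513  94:9360  95:1238
  96:11719  97:7021  98:1846  99:7486  100:3939  101:8394  102:11858  103:8984
  104:3069  105:11422  106:3601  107:9213  108:3894  109:8963
Giant step factor: 6897^(-110) ≡ 8117 (mod 11959).
Scan 2050·8117^i mod 11959 for i = 0, 1, …:
  i=0: 2050   i=1: 4881   i=2: 10869   i=3: 2130
  i=4: 8455   i=5: 8493   i=6: 6005   i=7: 9660
  i=8: 7016   i=9: 114     …   i=24: 146
  i=25: 1141
Match at i=25, j=57: n = 25·110 + 57 = 2807.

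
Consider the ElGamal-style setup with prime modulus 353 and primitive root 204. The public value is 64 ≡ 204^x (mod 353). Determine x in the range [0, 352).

216

Baby-step giant-step with m = ceil(sqrt(352)) = 19.
Baby table (204^j mod 353 for j=0..18):
  0:1  1:204  2:315  3:14  4:32  5:174  6:196  7:95
  8:318  9:273  10:271  11:216  12:292  13:264  14:200  15:205
  16:166  17:329  18:46
Giant step factor: 204^(-19) ≡ 12 (mod 353).
Scan 64·12^i mod 353 for i = 0, 1, …:
  i=0: 64   i=1: 62   i=2: 38   i=3: 103
  i=4: 177   i=5: 6   i=6: 72   i=7: 158
  i=8: 131   i=9: 160   i=10: 155   i=11: 95
Match at i=11, j=7: x = 11·19 + 7 = 216.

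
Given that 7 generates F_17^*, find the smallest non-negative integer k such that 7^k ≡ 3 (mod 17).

3

Successive powers of 7 modulo 17:
  7^0=1  7^1=7  7^2=15  7^3=3
So 7^3 ≡ 3 (mod 17), giving k = 3.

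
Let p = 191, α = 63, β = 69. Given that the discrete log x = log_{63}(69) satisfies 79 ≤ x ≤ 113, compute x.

110

Compute 63^79 mod 191 = 137, then multiply by 63 repeatedly:
  63^79=137  63^80=36  63^81=167  63^82=16  63^83=53
  63^84=92  63^85=66  63^86=147  63^87=93  63^88=129
  63^89=105  63^90=121  63^91=174  63^92=75  63^93=141
  63^94=97  63^95=190  63^96=128  63^97=42  63^98=163
  63^99=146  63^100=30  63^101=171  63^102=77  63^103=76
  63^104=13  63^105=55  63^106=27  63^107=173  63^108=12
  63^109=183  63^110=69
Found 69 at exponent 110.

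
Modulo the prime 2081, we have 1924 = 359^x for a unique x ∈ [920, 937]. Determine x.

Compute 359^920 mod 2081 = 807, then multiply by 359 repeatedly:
  359^920=807  359^921=454  359^922=668  359^923=497  359^924=1538
  359^925=677  359^926=1647  359^927=269  359^928=845  359^929=1610
  359^930=1553  359^931=1900  359^932=1613  359^933=549  359^934=1477
  359^935=1669  359^936=1924
Found 1924 at exponent 936.

936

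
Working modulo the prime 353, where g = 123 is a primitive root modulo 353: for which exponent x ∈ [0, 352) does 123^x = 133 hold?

Baby-step giant-step with m = ceil(sqrt(352)) = 19.
Baby table (123^j mod 353 for j=0..18):
  0:1  1:123  2:303  3:204  4:29  5:37  6:315  7:268
  8:135  9:14  10:310  11:6  12:32  13:53  14:165  15:174
  16:222  17:125  18:196
Giant step factor: 123^(-19) ≡ 241 (mod 353).
Scan 133·241^i mod 353 for i = 0, 1, …:
  i=0: 133   i=1: 283   i=2: 74   i=3: 184
  i=4: 219   i=5: 182   i=6: 90   i=7: 157
  i=8: 66   i=9: 21     …   i=16: 192
  i=17: 29
Match at i=17, j=4: x = 17·19 + 4 = 327.

327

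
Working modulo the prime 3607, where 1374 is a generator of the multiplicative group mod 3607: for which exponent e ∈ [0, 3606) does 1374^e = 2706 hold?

3375

Baby-step giant-step with m = ceil(sqrt(3606)) = 61.
Baby table (1374^j mod 3607 for j=0..60):
  0:1  1:1374  2:1415  3:37  4:340  5:1857  6:1369  7:1759
  8:176  9:155  10:157  11:2905  12:2128  13:2202  14:2882  15:2989
  16:2120  17:2031  18:2383  19:2693  20:3007  21:1603  22:2252  23:3049
  24:1599  25:363  26:996  27:1451  28:2610  29:782  30:3189  31:2788
  32:78  33:2569  34:2160  35:2886  36:1271  37:566  38:2179  39:136
  40:2907  41:1269  42:1425  43:2956  44:62  45:2227  46:1162  47:2294
  48:3045  49:3317  50:1917  51:848  52:91  53:2396  54:2520  55:3367
  56:2084  57:3065  58:1941  59:1361  60:1588
Giant step factor: 1374^(-61) ≡ 67 (mod 3607).
Scan 2706·67^i mod 3607 for i = 0, 1, …:
  i=0: 2706   i=1: 952   i=2: 2465   i=3: 2840
  i=4: 2716   i=5: 1622   i=6: 464   i=7: 2232
  i=8: 1657   i=9: 2809     …   i=54: 2629
  i=55: 3007
Match at i=55, j=20: e = 55·61 + 20 = 3375.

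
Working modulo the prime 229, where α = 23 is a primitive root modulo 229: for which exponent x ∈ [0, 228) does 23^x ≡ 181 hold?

Baby-step giant-step with m = ceil(sqrt(228)) = 16.
Baby table (23^j mod 229 for j=0..15):
  0:1  1:23  2:71  3:30  4:3  5:69  6:213  7:90
  8:9  9:207  10:181  11:41  12:27  13:163  14:85  15:123
Giant step factor: 23^(-16) ≡ 82 (mod 229).
Scan 181·82^i mod 229 for i = 0, 1, …:
  i=0: 181
Match at i=0, j=10: x = 0·16 + 10 = 10.

10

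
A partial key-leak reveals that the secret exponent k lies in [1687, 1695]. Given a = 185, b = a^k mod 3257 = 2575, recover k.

Compute 185^1687 mod 3257 = 1297, then multiply by 185 repeatedly:
  185^1687=1297  185^1688=2184  185^1689=172  185^1690=2507  185^1691=1301
  185^1692=2924  185^1693=278  185^1694=2575
Found 2575 at exponent 1694.

1694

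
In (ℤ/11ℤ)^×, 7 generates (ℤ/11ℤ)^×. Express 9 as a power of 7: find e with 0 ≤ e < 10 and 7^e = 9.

8

Successive powers of 7 modulo 11:
  7^0=1  7^1=7  7^2=5  7^3=2  7^4=3  7^5=10
  7^6=4  7^7=6  7^8=9
So 7^8 ≡ 9 (mod 11), giving e = 8.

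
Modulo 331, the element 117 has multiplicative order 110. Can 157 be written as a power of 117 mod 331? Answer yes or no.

yes

157 ∈ ⟨117⟩ iff 157^110 ≡ 1 (mod 331), since |⟨117⟩| = 110.
157^110 mod 331 = 1.
Since 1 = 1, 157 lies in the subgroup.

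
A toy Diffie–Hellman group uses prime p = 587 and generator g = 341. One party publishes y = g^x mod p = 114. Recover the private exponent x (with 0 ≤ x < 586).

184

Baby-step giant-step with m = ceil(sqrt(586)) = 25.
Baby table (341^j mod 587 for j=0..24):
  0:1  1:341  2:55  3:558  4:90  5:166  6:254  7:325
  8:469  9:265  10:554  11:487  12:533  13:370  14:552  15:392
  16:423  17:428  18:372  19:60  20:502  21:365  22:21  23:117
  24:568
Giant step factor: 341^(-25) ≡ 80 (mod 587).
Scan 114·80^i mod 587 for i = 0, 1, …:
  i=0: 114   i=1: 315   i=2: 546   i=3: 242
  i=4: 576   i=5: 294   i=6: 40   i=7: 265
Match at i=7, j=9: x = 7·25 + 9 = 184.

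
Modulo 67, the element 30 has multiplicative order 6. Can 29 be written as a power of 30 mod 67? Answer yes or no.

⟨30⟩ has order 6; its elements mod 67 are {1, 29, 30, 37, 38, 66}.
29 is in this set.

yes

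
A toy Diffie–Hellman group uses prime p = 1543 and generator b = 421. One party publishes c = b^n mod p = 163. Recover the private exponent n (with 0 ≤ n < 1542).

658

Baby-step giant-step with m = ceil(sqrt(1542)) = 40.
Baby table (421^j mod 1543 for j=0..39):
  0:1  1:421  2:1339  3:524  4:1498  5:1114  6:1465  7:1108
  8:482  9:789  10:424  11:1059  12:1455  13:1527  14:979  15:178
  16:874  17:720  18:692  19:1248  20:788  21:3  22:1263  23:931
  24:29  25:1408  26:256  27:1309  28:238  29:1446  30:824  31:1272
  32:91  33:1279  34:1495  35:1394  36:534  37:1079  38:617  39:533
Giant step factor: 421^(-40) ≡ 1006 (mod 1543).
Scan 163·1006^i mod 1543 for i = 0, 1, …:
  i=0: 163   i=1: 420   i=2: 1281   i=3: 281
  i=4: 317   i=5: 1044   i=6: 1024   i=7: 963
  i=8: 1317   i=9: 1008     …   i=15: 151
  i=16: 692
Match at i=16, j=18: n = 16·40 + 18 = 658.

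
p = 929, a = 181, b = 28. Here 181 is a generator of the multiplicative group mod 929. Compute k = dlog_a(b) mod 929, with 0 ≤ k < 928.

Baby-step giant-step with m = ceil(sqrt(928)) = 31.
Baby table (181^j mod 929 for j=0..30):
  0:1  1:181  2:246  3:863  4:131  5:486  6:640  7:644
  8:439  9:494  10:230  11:754  12:840  13:613  14:402  15:300
  16:418  17:409  18:638  19:282  20:876  21:626  22:897  23:711
  24:489  25:254  26:453  27:241  28:887  29:759  30:816
Giant step factor: 181^(-31) ≡ 867 (mod 929).
Scan 28·867^i mod 929 for i = 0, 1, …:
  i=0: 28   i=1: 122   i=2: 797   i=3: 752
  i=4: 755   i=5: 569   i=6: 24   i=7: 370
  i=8: 285   i=9: 910     …   i=22: 619
  i=23: 640
Match at i=23, j=6: k = 23·31 + 6 = 719.

719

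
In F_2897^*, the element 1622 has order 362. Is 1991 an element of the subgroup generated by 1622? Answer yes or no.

no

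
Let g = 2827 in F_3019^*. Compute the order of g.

The order of 2827 must divide p − 1 = 3018 = 2 · 3 · 503.
Divisors: 1, 2, 3, 6, 503, 1006, 1509, 3018.
Check each in increasing order: 2827^1 ≡ 2827;  2827^2 ≡ 636;  2827^3 ≡ 1667;  2827^6 ≡ 1409;  2827^503 ≡ 1.
Smallest exponent giving 1 is 503.

503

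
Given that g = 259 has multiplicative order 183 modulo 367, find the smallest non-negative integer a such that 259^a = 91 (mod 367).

155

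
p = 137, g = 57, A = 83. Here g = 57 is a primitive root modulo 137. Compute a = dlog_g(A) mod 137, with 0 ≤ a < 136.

103

Baby-step giant-step with m = ceil(sqrt(136)) = 12.
Baby table (57^j mod 137 for j=0..11):
  0:1  1:57  2:98  3:106  4:14  5:113  6:2  7:114
  8:59  9:75  10:28  11:89
Giant step factor: 57^(-12) ≡ 103 (mod 137).
Scan 83·103^i mod 137 for i = 0, 1, …:
  i=0: 83   i=1: 55   i=2: 48   i=3: 12
  i=4: 3   i=5: 35   i=6: 43   i=7: 45
  i=8: 114
Match at i=8, j=7: a = 8·12 + 7 = 103.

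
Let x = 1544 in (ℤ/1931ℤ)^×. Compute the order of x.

1930

The order of 1544 must divide p − 1 = 1930 = 2 · 5 · 193.
Divisors: 1, 2, 5, 10, 193, 386, 965, 1930.
Check each in increasing order: 1544^1 ≡ 1544;  1544^2 ≡ 1082;  1544^5 ≡ 342;  1544^10 ≡ 1104;  1544^193 ≡ 830;  1544^386 ≡ 1464;  1544^965 ≡ 1930;  1544^1930 ≡ 1.
Smallest exponent giving 1 is 1930.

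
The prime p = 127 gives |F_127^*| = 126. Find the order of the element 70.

63

The order of 70 must divide p − 1 = 126 = 2 · 3^2 · 7.
Divisors: 1, 2, 3, 6, 7, 9, 14, 18, 21, 42, 63, 126.
Check each in increasing order: 70^1 ≡ 70;  70^2 ≡ 74;  70^3 ≡ 100;  70^6 ≡ 94;  70^7 ≡ 103;  70^9 ≡ 2;  70^14 ≡ 68;  70^18 ≡ 4;  70^21 ≡ 19;  70^42 ≡ 107;  70^63 ≡ 1.
Smallest exponent giving 1 is 63.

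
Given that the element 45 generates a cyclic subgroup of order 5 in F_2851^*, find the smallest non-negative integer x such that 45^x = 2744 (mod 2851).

Successive powers of 45 modulo 2851:
  45^0=1  45^1=45  45^2=2025  45^3=2744
So 45^3 ≡ 2744 (mod 2851), giving x = 3.

3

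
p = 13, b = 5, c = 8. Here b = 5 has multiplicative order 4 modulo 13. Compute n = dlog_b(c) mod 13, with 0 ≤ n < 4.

3

Successive powers of 5 modulo 13:
  5^0=1  5^1=5  5^2=12  5^3=8
So 5^3 ≡ 8 (mod 13), giving n = 3.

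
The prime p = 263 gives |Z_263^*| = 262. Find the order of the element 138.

131

The order of 138 must divide p − 1 = 262 = 2 · 131.
Divisors: 1, 2, 131, 262.
Check each in increasing order: 138^1 ≡ 138;  138^2 ≡ 108;  138^131 ≡ 1.
Smallest exponent giving 1 is 131.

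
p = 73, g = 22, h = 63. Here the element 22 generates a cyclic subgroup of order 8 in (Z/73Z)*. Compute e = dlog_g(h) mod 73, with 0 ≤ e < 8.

3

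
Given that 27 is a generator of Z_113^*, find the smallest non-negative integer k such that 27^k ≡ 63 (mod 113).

Baby-step giant-step with m = ceil(sqrt(112)) = 11.
Baby table (27^j mod 113 for j=0..10):
  0:1  1:27  2:51  3:21  4:2  5:54  6:102  7:42
  8:4  9:108  10:91
Giant step factor: 27^(-11) ≡ 74 (mod 113).
Scan 63·74^i mod 113 for i = 0, 1, …:
  i=0: 63   i=1: 29   i=2: 112   i=3: 39
  i=4: 61   i=5: 107   i=6: 8   i=7: 27
Match at i=7, j=1: k = 7·11 + 1 = 78.

78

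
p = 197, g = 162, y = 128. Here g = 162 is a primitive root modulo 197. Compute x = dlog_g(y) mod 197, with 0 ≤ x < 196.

63

Baby-step giant-step with m = ceil(sqrt(196)) = 14.
Baby table (162^j mod 197 for j=0..13):
  0:1  1:162  2:43  3:71  4:76  5:98  6:116  7:77
  8:63  9:159  10:148  11:139  12:60  13:67
Giant step factor: 162^(-14) ≡ 83 (mod 197).
Scan 128·83^i mod 197 for i = 0, 1, …:
  i=0: 128   i=1: 183   i=2: 20   i=3: 84
  i=4: 77
Match at i=4, j=7: x = 4·14 + 7 = 63.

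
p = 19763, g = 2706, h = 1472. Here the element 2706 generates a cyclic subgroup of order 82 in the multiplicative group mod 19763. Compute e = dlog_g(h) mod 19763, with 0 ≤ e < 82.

17

Baby-step giant-step with m = ceil(sqrt(82)) = 10.
Baby table (2706^j mod 19763 for j=0..9):
  0:1  1:2706  2:10126  3:9438  4:5432  5:15083  6:4003  7:1994
  8:465  9:13221
Giant step factor: 2706^(-10) ≡ 8406 (mod 19763).
Scan 1472·8406^i mod 19763 for i = 0, 1, …:
  i=0: 1472   i=1: 1994
Match at i=1, j=7: e = 1·10 + 7 = 17.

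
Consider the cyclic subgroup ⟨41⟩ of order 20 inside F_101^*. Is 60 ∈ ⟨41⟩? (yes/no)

yes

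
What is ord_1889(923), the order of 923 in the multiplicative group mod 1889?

The order of 923 must divide p − 1 = 1888 = 2^5 · 59.
Divisors: 1, 2, 4, 8, 16, 32, 59, 118, 236, 472, 944, 1888.
Check each in increasing order: 923^1 ≡ 923;  923^2 ≡ 1879;  923^4 ≡ 100;  923^8 ≡ 555;  923^16 ≡ 118;  923^32 ≡ 701;  923^59 ≡ 1888;  923^118 ≡ 1.
Smallest exponent giving 1 is 118.

118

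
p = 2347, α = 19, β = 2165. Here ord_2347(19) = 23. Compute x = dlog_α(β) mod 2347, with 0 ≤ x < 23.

Successive powers of 19 modulo 2347:
  19^0=1  19^1=19  19^2=361  19^3=2165
So 19^3 ≡ 2165 (mod 2347), giving x = 3.

3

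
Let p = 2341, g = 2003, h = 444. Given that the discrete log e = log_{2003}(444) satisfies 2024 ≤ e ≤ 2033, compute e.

Compute 2003^2024 mod 2341 = 1982, then multiply by 2003 repeatedly:
  2003^2024=1982  2003^2025=1951  2003^2026=724  2003^2027=1093  2003^2028=444
Found 444 at exponent 2028.

2028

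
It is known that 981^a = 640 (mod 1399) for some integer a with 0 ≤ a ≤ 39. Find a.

Compute 981^0 mod 1399 = 1, then multiply by 981 repeatedly:
  981^0=1  981^1=981  981^2=1248  981^3=163  981^4=417
  981^5=569  981^6=1387  981^7=819  981^8=413  981^9=842
  981^10=592  981^11=167  981^12=144  981^13=1364  981^14=640
Found 640 at exponent 14.

14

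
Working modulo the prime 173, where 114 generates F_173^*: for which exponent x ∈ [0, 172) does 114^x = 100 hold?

Baby-step giant-step with m = ceil(sqrt(172)) = 14.
Baby table (114^j mod 173 for j=0..13):
  0:1  1:114  2:21  3:145  4:95  5:104  6:92  7:108
  8:29  9:19  10:90  11:53  12:160  13:75
Giant step factor: 114^(-14) ≡ 64 (mod 173).
Scan 100·64^i mod 173 for i = 0, 1, …:
  i=0: 100   i=1: 172   i=2: 109   i=3: 56
  i=4: 124   i=5: 151   i=6: 149   i=7: 21
Match at i=7, j=2: x = 7·14 + 2 = 100.

100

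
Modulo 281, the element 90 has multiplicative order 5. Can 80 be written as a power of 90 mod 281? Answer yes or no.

⟨90⟩ has order 5; its elements mod 281 are {1, 86, 90, 153, 232}.
80 is not in this set.

no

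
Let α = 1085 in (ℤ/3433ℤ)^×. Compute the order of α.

The order of 1085 must divide p − 1 = 3432 = 2^3 · 3 · 11 · 13.
Divisors: 1, 2, 3, 4, 6, 8, 11, 12, 13, 22, 24, 26, 33, 39, 44, 52, 66, 78, 88, 104, 132, 143, 156, 264, 286, 312, 429, 572, 858, 1144, 1716, 3432.
Check each in increasing order: 1085^1 ≡ 1085;  1085^2 ≡ 3139;  1085^3 ≡ 279;  1085^4 ≡ 611;  1085^6 ≡ 2315;  1085^8 ≡ 2557;  1085^11 ≡ 2772;  1085^12 ≡ 312;  1085^13 ≡ 2086;  1085^22 ≡ 930;  1085^24 ≡ 1220;  1085^26 ≡ 1785;  1085^33 ≡ 3210;  1085^39 ≡ 2138;  1085^44 ≡ 3217;  1085^52 ≡ 401;  1085^66 ≡ 1667;  1085^78 ≡ 1721;  1085^88 ≡ 2027;  1085^104 ≡ 2883;  1085^132 ≡ 1592;  1085^143 ≡ 1619;  1085^156 ≡ 2595;  1085^264 ≡ 910;  1085^286 ≡ 1782;  1085^312 ≡ 1912;  1085^429 ≡ 1338;  1085^572 ≡ 3432;  1085^858 ≡ 1651;  1085^1144 ≡ 1.
Smallest exponent giving 1 is 1144.

1144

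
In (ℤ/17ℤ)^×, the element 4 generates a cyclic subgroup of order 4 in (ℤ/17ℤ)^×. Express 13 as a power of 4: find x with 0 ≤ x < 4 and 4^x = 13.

3

Successive powers of 4 modulo 17:
  4^0=1  4^1=4  4^2=16  4^3=13
So 4^3 ≡ 13 (mod 17), giving x = 3.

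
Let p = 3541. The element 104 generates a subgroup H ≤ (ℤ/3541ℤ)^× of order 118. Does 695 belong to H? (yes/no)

no

695 ∈ ⟨104⟩ iff 695^118 ≡ 1 (mod 3541), since |⟨104⟩| = 118.
695^118 mod 3541 = 1296.
Since 1296 ≠ 1, 695 does not lie in the subgroup.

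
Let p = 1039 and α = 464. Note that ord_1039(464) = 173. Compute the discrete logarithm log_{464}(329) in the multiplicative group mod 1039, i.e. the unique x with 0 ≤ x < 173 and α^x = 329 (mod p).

52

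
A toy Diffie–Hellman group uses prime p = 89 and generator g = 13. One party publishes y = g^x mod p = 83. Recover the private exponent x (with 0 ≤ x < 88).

83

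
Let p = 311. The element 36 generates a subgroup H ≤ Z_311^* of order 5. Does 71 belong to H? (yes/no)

no

⟨36⟩ has order 5; its elements mod 311 are {1, 6, 36, 52, 216}.
71 is not in this set.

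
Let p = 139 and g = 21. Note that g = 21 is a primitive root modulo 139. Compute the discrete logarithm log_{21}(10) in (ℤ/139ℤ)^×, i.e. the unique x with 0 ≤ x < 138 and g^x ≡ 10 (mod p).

Baby-step giant-step with m = ceil(sqrt(138)) = 12.
Baby table (21^j mod 139 for j=0..11):
  0:1  1:21  2:24  3:87  4:20  5:3  6:63  7:72
  8:122  9:60  10:9  11:50
Giant step factor: 21^(-12) ≡ 65 (mod 139).
Scan 10·65^i mod 139 for i = 0, 1, …:
  i=0: 10   i=1: 94   i=2: 133   i=3: 27
  i=4: 87
Match at i=4, j=3: x = 4·12 + 3 = 51.

51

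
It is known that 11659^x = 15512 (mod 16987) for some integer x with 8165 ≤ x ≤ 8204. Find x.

Compute 11659^8165 mod 16987 = 6818, then multiply by 11659 repeatedly:
  11659^8165=6818  11659^8166=8889  11659^8167=16151  11659^8168=3614  11659^8169=7866
  11659^8170=13868  11659^8171=4746  11659^8172=6955  11659^8173=9394  11659^8174=9457
  11659^8175=13533  11659^8176=5991  11659^8177=15512
Found 15512 at exponent 8177.

8177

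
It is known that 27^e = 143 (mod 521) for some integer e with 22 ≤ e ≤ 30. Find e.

24

Compute 27^22 mod 521 = 424, then multiply by 27 repeatedly:
  27^22=424  27^23=507  27^24=143
Found 143 at exponent 24.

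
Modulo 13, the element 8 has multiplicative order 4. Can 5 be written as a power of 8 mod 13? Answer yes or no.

yes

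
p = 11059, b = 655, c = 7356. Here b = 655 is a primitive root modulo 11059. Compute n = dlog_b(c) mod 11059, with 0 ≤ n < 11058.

7087

Baby-step giant-step with m = ceil(sqrt(11058)) = 106.
Baby table (655^j mod 11059 for j=0..105):
  0:1  1:655  2:8783  3:2185  4:4564  5:3490  6:7796  7:8181
  8:5999  9:3400  10:4141  11:2900  12:8411  13:1823  14:10752  15:9036
  16:2015  17:3804  18:3345  19:1293  20:6431  21:9885  22:5160  23:6805
  24:498  25:5479  26:5629  27:4348  28:5777  29:1757  30:699  31:4426
  32:1572  33:1173  34:5244  35:6530  36:8376  37:1016  38:1940  39:9974
  40:8160  41:3303  42:6960  43:2492  44:6587  45:1475  46:3992  47:4836
  48:4706  49:8028  50:5315  51:8799  52:1606  53:1325  54:5273  55:3407
  56:8726  57:9086  58:1588  59:594  60:2005  61:8313  62:3987  63:1561
  64:5027  65:8162  66:4613  67:2408  68:6862  69:4656  70:8455  71:8525
  72:10139  73:5645  74:3769  75:2538  76:3540  77:7369  78:4971  79:4659
  80:10420  81:1697  82:5635  83:8278  84:3180  85:3808  86:5965  87:3248
  88:4112  89:6023  90:8061  91:4812  92:45  93:7357  94:8170  95:9853
  96:6318  97:2224  98:7991  99:3198  100:4539  101:9233  102:9401  103:8851
  104:2489  105:4622
Giant step factor: 655^(-106) ≡ 1264 (mod 11059).
Scan 7356·1264^i mod 11059 for i = 0, 1, …:
  i=0: 7356   i=1: 8424   i=2: 9178   i=3: 101
  i=4: 6015   i=5: 5427   i=6: 3148   i=7: 8891
  i=8: 2280   i=9: 6580     …   i=65: 8928
  i=66: 4812
Match at i=66, j=91: n = 66·106 + 91 = 7087.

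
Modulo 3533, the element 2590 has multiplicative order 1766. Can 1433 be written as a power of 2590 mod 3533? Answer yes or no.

1433 ∈ ⟨2590⟩ iff 1433^1766 ≡ 1 (mod 3533), since |⟨2590⟩| = 1766.
1433^1766 mod 3533 = 1.
Since 1 = 1, 1433 lies in the subgroup.

yes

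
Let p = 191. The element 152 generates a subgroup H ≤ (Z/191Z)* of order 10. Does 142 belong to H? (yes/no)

yes

⟨152⟩ has order 10; its elements mod 191 are {1, 7, 39, 49, 82, 109, 142, 152, 184, 190}.
142 is in this set.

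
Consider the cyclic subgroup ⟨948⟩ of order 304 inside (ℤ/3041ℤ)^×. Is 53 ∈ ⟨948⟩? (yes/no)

no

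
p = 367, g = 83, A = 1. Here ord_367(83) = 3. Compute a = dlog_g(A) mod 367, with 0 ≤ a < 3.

0

Successive powers of 83 modulo 367:
  83^0=1
So 83^0 ≡ 1 (mod 367), giving a = 0.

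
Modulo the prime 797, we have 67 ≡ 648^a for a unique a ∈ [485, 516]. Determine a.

490

Compute 648^485 mod 797 = 715, then multiply by 648 repeatedly:
  648^485=715  648^486=263  648^487=663  648^488=41  648^489=267
  648^490=67
Found 67 at exponent 490.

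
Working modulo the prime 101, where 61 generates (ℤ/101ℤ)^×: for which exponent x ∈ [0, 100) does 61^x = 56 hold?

Baby-step giant-step with m = ceil(sqrt(100)) = 10.
Baby table (61^j mod 101 for j=0..9):
  0:1  1:61  2:85  3:34  4:54  5:62  6:45  7:18
  8:88  9:15
Giant step factor: 61^(-10) ≡ 17 (mod 101).
Scan 56·17^i mod 101 for i = 0, 1, …:
  i=0: 56   i=1: 43   i=2: 24   i=3: 4
  i=4: 68   i=5: 45
Match at i=5, j=6: x = 5·10 + 6 = 56.

56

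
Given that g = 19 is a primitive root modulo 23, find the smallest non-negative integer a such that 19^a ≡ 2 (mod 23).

6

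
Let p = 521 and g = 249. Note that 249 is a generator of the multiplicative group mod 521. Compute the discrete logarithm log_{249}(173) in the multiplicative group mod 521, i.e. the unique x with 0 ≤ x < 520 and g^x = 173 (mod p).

383

Baby-step giant-step with m = ceil(sqrt(520)) = 23.
Baby table (249^j mod 521 for j=0..22):
  0:1  1:249  2:2  3:498  4:4  5:475  6:8  7:429
  8:16  9:337  10:32  11:153  12:64  13:306  14:128  15:91
  16:256  17:182  18:512  19:364  20:503  21:207  22:485
Giant step factor: 249^(-23) ≡ 409 (mod 521).
Scan 173·409^i mod 521 for i = 0, 1, …:
  i=0: 173   i=1: 422   i=2: 147   i=3: 208
  i=4: 149   i=5: 505   i=6: 229   i=7: 402
  i=8: 303   i=9: 450     …   i=15: 162
  i=16: 91
Match at i=16, j=15: x = 16·23 + 15 = 383.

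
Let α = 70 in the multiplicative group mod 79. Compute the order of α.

The order of 70 must divide p − 1 = 78 = 2 · 3 · 13.
Divisors: 1, 2, 3, 6, 13, 26, 39, 78.
Check each in increasing order: 70^1 ≡ 70;  70^2 ≡ 2;  70^3 ≡ 61;  70^6 ≡ 8;  70^13 ≡ 56;  70^26 ≡ 55;  70^39 ≡ 78;  70^78 ≡ 1.
Smallest exponent giving 1 is 78.

78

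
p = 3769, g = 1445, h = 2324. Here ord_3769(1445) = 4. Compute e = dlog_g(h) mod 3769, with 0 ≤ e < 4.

3

Successive powers of 1445 modulo 3769:
  1445^0=1  1445^1=1445  1445^2=3768  1445^3=2324
So 1445^3 ≡ 2324 (mod 3769), giving e = 3.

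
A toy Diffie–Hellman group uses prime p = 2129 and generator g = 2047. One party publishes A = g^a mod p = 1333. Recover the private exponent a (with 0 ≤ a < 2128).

Baby-step giant-step with m = ceil(sqrt(2128)) = 47.
Baby table (2047^j mod 2129 for j=0..46):
  0:1  1:2047  2:337  3:43  4:732  5:1717  6:1849  7:1670
  8:1445  9:734  10:1553  11:394  12:1756  13:780  14:2039  15:993
  16:1605  17:388  18:119  19:887  20:1781  21:859  22:1948  23:2068
  24:744  25:733  26:1635  27:57  28:1713  29:48  30:322  31:1273
  32:2064  33:1072  34:1514  35:1463  36:1387  37:1232  38:1168  39:29
  40:1880  41:1257  42:1247  43:2067  44:826  45:396  46:1592
Giant step factor: 2047^(-47) ≡ 1085 (mod 2129).
Scan 1333·1085^i mod 2129 for i = 0, 1, …:
  i=0: 1333   i=1: 714   i=2: 1863   i=3: 934
  i=4: 2115   i=5: 1842   i=6: 1568   i=7: 209
  i=8: 1091   i=9: 11     …   i=33: 710
  i=34: 1781
Match at i=34, j=20: a = 34·47 + 20 = 1618.

1618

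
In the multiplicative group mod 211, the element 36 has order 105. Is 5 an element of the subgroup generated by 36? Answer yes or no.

5 ∈ ⟨36⟩ iff 5^105 ≡ 1 (mod 211), since |⟨36⟩| = 105.
5^105 mod 211 = 1.
Since 1 = 1, 5 lies in the subgroup.

yes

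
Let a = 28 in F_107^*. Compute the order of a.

The order of 28 must divide p − 1 = 106 = 2 · 53.
Divisors: 1, 2, 53, 106.
Check each in increasing order: 28^1 ≡ 28;  28^2 ≡ 35;  28^53 ≡ 106;  28^106 ≡ 1.
Smallest exponent giving 1 is 106.

106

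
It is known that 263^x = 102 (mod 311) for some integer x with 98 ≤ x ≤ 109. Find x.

Compute 263^98 mod 311 = 56, then multiply by 263 repeatedly:
  263^98=56  263^99=111  263^100=270  263^101=102
Found 102 at exponent 101.

101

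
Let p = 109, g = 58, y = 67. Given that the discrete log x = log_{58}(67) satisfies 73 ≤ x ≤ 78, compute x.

77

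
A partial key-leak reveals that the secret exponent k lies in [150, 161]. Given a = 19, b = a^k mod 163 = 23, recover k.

153

Compute 19^150 mod 163 = 77, then multiply by 19 repeatedly:
  19^150=77  19^151=159  19^152=87  19^153=23
Found 23 at exponent 153.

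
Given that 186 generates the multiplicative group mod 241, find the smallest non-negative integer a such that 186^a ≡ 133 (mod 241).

2

Baby-step giant-step with m = ceil(sqrt(240)) = 16.
Baby table (186^j mod 241 for j=0..15):
  0:1  1:186  2:133  3:156  4:96  5:22  6:236  7:34
  8:58  9:184  10:2  11:131  12:25  13:71  14:192  15:44
Giant step factor: 186^(-16) ≡ 24 (mod 241).
Scan 133·24^i mod 241 for i = 0, 1, …:
  i=0: 133
Match at i=0, j=2: a = 0·16 + 2 = 2.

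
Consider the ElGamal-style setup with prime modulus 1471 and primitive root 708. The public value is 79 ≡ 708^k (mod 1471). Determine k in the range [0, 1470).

Baby-step giant-step with m = ceil(sqrt(1470)) = 39.
Baby table (708^j mod 1471 for j=0..38):
  0:1  1:708  2:1124  3:1452  4:1258  5:709  6:361  7:1105
  8:1239  9:496  10:1070  11:1466  12:873  13:264  14:95  15:1065
  16:868  17:1137  18:359  19:1160  20:462  21:534  22:25  23:48
  24:151  25:996  26:559  27:73  28:199  29:1147  30:84  31:632
  32:272  33:1346  34:1231  35:716  36:904  37:147  38:1106
Giant step factor: 708^(-39) ≡ 992 (mod 1471).
Scan 79·992^i mod 1471 for i = 0, 1, …:
  i=0: 79   i=1: 405   i=2: 177   i=3: 535
  i=4: 1160
Match at i=4, j=19: k = 4·39 + 19 = 175.

175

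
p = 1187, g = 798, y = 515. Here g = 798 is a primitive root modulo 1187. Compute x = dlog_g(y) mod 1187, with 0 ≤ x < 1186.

111

Baby-step giant-step with m = ceil(sqrt(1186)) = 35.
Baby table (798^j mod 1187 for j=0..34):
  0:1  1:798  2:572  3:648  4:759  5:312  6:893  7:414
  8:386  9:595  10:10  11:858  12:972  13:545  14:468  15:746
  16:621  17:579  18:299  19:15  20:100  21:271  22:224  23:702
  24:1119  25:338  26:275  27:1042  28:616  29:150  30:1000  31:336
  32:1053  33:1085  34:507
Giant step factor: 798^(-35) ≡ 905 (mod 1187).
Scan 515·905^i mod 1187 for i = 0, 1, …:
  i=0: 515   i=1: 771   i=2: 986   i=3: 893
Match at i=3, j=6: x = 3·35 + 6 = 111.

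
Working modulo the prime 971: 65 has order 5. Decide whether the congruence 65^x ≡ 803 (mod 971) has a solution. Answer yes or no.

yes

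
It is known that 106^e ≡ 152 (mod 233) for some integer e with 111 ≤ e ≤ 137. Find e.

Compute 106^111 mod 233 = 185, then multiply by 106 repeatedly:
  106^111=185  106^112=38  106^113=67  106^114=112  106^115=222
  106^116=232  106^117=127  106^118=181  106^119=80  106^120=92
  106^121=199  106^122=124  106^123=96  106^124=157  106^125=99
  106^126=9  106^127=22  106^128=2  106^129=212  106^130=104
  106^131=73  106^132=49  106^133=68  106^134=218  106^135=41
  106^136=152
Found 152 at exponent 136.

136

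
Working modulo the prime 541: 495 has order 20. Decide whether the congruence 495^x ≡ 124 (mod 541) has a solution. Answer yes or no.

yes

⟨495⟩ has order 20; its elements mod 541 are {1, 44, 46, 48, 52, 124, 140, 209, 228, 247, 294, 313, 332, 401, 417, 489, 493, 495, 497, 540}.
124 is in this set.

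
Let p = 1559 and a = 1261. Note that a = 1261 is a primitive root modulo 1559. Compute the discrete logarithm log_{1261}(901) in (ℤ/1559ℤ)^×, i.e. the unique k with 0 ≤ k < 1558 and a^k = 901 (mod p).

1472

Baby-step giant-step with m = ceil(sqrt(1558)) = 40.
Baby table (1261^j mod 1559 for j=0..39):
  0:1  1:1261  2:1500  3:433  4:363  5:956  6:409  7:1279
  8:813  9:930  10:362  11:1254  12:468  13:846  14:450  15:1533
  16:1512  17:1534  18:1214  19:1475  20:88  21:279  22:1044  23:688
  24:764  25:1501  26:135  27:304  28:1389  29:772  30:676  31:1222
  32:650  33:1175  34:625  35:830  36:541  37:918  38:820  39:403
Giant step factor: 1261^(-40) ≡ 1345 (mod 1559).
Scan 901·1345^i mod 1559 for i = 0, 1, …:
  i=0: 901   i=1: 502   i=2: 143   i=3: 578
  i=4: 1028   i=5: 1386   i=6: 1165   i=7: 130
  i=8: 242   i=9: 1218     …   i=35: 1148
  i=36: 650
Match at i=36, j=32: k = 36·40 + 32 = 1472.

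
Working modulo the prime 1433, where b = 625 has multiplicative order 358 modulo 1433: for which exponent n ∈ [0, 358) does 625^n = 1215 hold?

Baby-step giant-step with m = ceil(sqrt(358)) = 19.
Baby table (625^j mod 1433 for j=0..18):
  0:1  1:625  2:849  3:415  4:2  5:1250  6:265  7:830
  8:4  9:1067  10:530  11:227  12:8  13:701  14:1060  15:454
  16:16  17:1402  18:687
Giant step factor: 625^(-19) ≡ 333 (mod 1433).
Scan 1215·333^i mod 1433 for i = 0, 1, …:
  i=0: 1215   i=1: 489   i=2: 908   i=3: 1
Match at i=3, j=0: n = 3·19 + 0 = 57.

57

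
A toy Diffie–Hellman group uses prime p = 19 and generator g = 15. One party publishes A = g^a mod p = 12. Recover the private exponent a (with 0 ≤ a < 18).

Successive powers of 15 modulo 19:
  15^0=1  15^1=15  15^2=16  15^3=12
So 15^3 ≡ 12 (mod 19), giving a = 3.

3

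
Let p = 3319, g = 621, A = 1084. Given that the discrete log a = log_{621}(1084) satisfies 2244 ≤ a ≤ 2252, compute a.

2245

Compute 621^2244 mod 3319 = 2177, then multiply by 621 repeatedly:
  621^2244=2177  621^2245=1084
Found 1084 at exponent 2245.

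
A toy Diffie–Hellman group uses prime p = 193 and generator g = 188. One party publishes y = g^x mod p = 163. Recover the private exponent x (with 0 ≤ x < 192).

Baby-step giant-step with m = ceil(sqrt(192)) = 14.
Baby table (188^j mod 193 for j=0..13):
  0:1  1:188  2:25  3:68  4:46  5:156  6:185  7:40
  8:186  9:35  10:18  11:103  12:64  13:66
Giant step factor: 188^(-14) ≡ 162 (mod 193).
Scan 163·162^i mod 193 for i = 0, 1, …:
  i=0: 163   i=1: 158   i=2: 120   i=3: 140
  i=4: 99   i=5: 19   i=6: 183   i=7: 117
  i=8: 40
Match at i=8, j=7: x = 8·14 + 7 = 119.

119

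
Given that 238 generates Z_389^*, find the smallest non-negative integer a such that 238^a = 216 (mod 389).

300

Baby-step giant-step with m = ceil(sqrt(388)) = 20.
Baby table (238^j mod 389 for j=0..19):
  0:1  1:238  2:239  3:88  4:327  5:26  6:353  7:379
  8:343  9:333  10:287  11:231  12:129  13:360  14:100  15:71
  16:171  17:242  18:24  19:266
Giant step factor: 238^(-20) ≡ 55 (mod 389).
Scan 216·55^i mod 389 for i = 0, 1, …:
  i=0: 216   i=1: 210   i=2: 269   i=3: 13
  i=4: 326   i=5: 36   i=6: 35   i=7: 369
  i=8: 67   i=9: 184     …   i=14: 290
  i=15: 1
Match at i=15, j=0: a = 15·20 + 0 = 300.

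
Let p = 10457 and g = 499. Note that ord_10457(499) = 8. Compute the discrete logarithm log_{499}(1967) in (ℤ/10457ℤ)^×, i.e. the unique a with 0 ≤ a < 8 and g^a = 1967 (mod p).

6

Successive powers of 499 modulo 10457:
  499^0=1  499^1=499  499^2=8490  499^3=1425  499^4=10456  499^5=9958
  499^6=1967
So 499^6 ≡ 1967 (mod 10457), giving a = 6.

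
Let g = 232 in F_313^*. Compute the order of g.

78

The order of 232 must divide p − 1 = 312 = 2^3 · 3 · 13.
Divisors: 1, 2, 3, 4, 6, 8, 12, 13, 24, 26, 39, 52, 78, 104, 156, 312.
Check each in increasing order: 232^1 ≡ 232;  232^2 ≡ 301;  232^3 ≡ 33;  232^4 ≡ 144;  232^6 ≡ 150;  232^8 ≡ 78;  232^12 ≡ 277;  232^13 ≡ 99;  232^24 ≡ 44;  232^26 ≡ 98;  232^39 ≡ 312;  232^52 ≡ 214;  232^78 ≡ 1.
Smallest exponent giving 1 is 78.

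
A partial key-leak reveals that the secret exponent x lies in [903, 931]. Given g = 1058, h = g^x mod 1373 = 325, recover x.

Compute 1058^903 mod 1373 = 1078, then multiply by 1058 repeatedly:
  1058^903=1078  1058^904=934  1058^905=985  1058^906=23  1058^907=993
  1058^908=249  1058^909=1199  1058^910=1263  1058^911=325
Found 325 at exponent 911.

911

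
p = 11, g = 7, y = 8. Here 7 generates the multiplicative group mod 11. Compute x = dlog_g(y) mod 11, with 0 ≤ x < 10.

9

Successive powers of 7 modulo 11:
  7^0=1  7^1=7  7^2=5  7^3=2  7^4=3  7^5=10
  7^6=4  7^7=6  7^8=9  7^9=8
So 7^9 ≡ 8 (mod 11), giving x = 9.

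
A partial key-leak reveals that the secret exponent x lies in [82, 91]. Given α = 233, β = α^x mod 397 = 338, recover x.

Compute 233^82 mod 397 = 219, then multiply by 233 repeatedly:
  233^82=219  233^83=211  233^84=332  233^85=338
Found 338 at exponent 85.

85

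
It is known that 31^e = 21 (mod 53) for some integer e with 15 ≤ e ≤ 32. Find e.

23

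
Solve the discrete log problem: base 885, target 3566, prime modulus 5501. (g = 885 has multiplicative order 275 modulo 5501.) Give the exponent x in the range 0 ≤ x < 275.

67

Baby-step giant-step with m = ceil(sqrt(275)) = 17.
Baby table (885^j mod 5501 for j=0..16):
  0:1  1:885  2:2083  3:620  4:4101  5:4226  6:4831  7:1158
  8:1644  9:2676  10:2830  11:1595  12:3319  13:5282  14:4221  15:406
  16:1745
Giant step factor: 885^(-17) ≡ 1107 (mod 5501).
Scan 3566·1107^i mod 5501 for i = 0, 1, …:
  i=0: 3566   i=1: 3345   i=2: 742   i=3: 1745
Match at i=3, j=16: x = 3·17 + 16 = 67.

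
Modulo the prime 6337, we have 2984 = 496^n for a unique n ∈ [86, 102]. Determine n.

Compute 496^86 mod 6337 = 3939, then multiply by 496 repeatedly:
  496^86=3939  496^87=1948  496^88=2984
Found 2984 at exponent 88.

88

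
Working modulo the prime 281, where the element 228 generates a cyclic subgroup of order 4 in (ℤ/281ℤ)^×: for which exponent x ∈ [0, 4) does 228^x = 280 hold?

2

Successive powers of 228 modulo 281:
  228^0=1  228^1=228  228^2=280
So 228^2 ≡ 280 (mod 281), giving x = 2.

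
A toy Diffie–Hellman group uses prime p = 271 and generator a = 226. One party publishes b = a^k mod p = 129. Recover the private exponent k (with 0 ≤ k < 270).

124

Baby-step giant-step with m = ceil(sqrt(270)) = 17.
Baby table (226^j mod 271 for j=0..16):
  0:1  1:226  2:128  3:202  4:124  5:111  6:154  7:116
  8:200  9:214  10:126  11:21  12:139  13:249  14:177  15:165
  16:163
Giant step factor: 226^(-17) ≡ 15 (mod 271).
Scan 129·15^i mod 271 for i = 0, 1, …:
  i=0: 129   i=1: 38   i=2: 28   i=3: 149
  i=4: 67   i=5: 192   i=6: 170   i=7: 111
Match at i=7, j=5: k = 7·17 + 5 = 124.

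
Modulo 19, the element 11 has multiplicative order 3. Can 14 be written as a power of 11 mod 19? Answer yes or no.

no

14 ∈ ⟨11⟩ iff 14^3 ≡ 1 (mod 19), since |⟨11⟩| = 3.
14^3 mod 19 = 8.
Since 8 ≠ 1, 14 does not lie in the subgroup.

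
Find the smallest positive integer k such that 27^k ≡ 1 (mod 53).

The order of 27 must divide p − 1 = 52 = 2^2 · 13.
Divisors: 1, 2, 4, 13, 26, 52.
Check each in increasing order: 27^1 ≡ 27;  27^2 ≡ 40;  27^4 ≡ 10;  27^13 ≡ 23;  27^26 ≡ 52;  27^52 ≡ 1.
Smallest exponent giving 1 is 52.

52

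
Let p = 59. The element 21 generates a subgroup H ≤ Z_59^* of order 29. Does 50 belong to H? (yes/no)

no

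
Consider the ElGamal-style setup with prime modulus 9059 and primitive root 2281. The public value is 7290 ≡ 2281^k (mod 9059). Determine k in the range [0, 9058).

4721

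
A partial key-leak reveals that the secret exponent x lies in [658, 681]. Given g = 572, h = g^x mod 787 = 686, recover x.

Compute 572^658 mod 787 = 739, then multiply by 572 repeatedly:
  572^658=739  572^659=89  572^660=540  572^661=376  572^662=221
  572^663=492  572^664=465  572^665=761  572^666=81  572^667=686
Found 686 at exponent 667.

667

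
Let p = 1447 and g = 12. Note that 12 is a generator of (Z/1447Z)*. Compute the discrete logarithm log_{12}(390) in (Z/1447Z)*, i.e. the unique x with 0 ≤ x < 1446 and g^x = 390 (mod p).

1194

Baby-step giant-step with m = ceil(sqrt(1446)) = 39.
Baby table (12^j mod 1447 for j=0..38):
  0:1  1:12  2:144  3:281  4:478  5:1395  6:823  7:1194
  8:1305  9:1190  10:1257  11:614  12:133  13:149  14:341  15:1198
  16:1353  17:319  18:934  19:1079  20:1372  21:547  22:776  23:630
  24:325  25:1006  26:496  27:164  28:521  29:464  30:1227  31:254
  32:154  33:401  34:471  35:1311  36:1262  37:674  38:853
Giant step factor: 12^(-39) ≡ 284 (mod 1447).
Scan 390·284^i mod 1447 for i = 0, 1, …:
  i=0: 390   i=1: 788   i=2: 954   i=3: 347
  i=4: 152   i=5: 1205   i=6: 728   i=7: 1278
  i=8: 1202   i=9: 1323     …   i=29: 47
  i=30: 325
Match at i=30, j=24: x = 30·39 + 24 = 1194.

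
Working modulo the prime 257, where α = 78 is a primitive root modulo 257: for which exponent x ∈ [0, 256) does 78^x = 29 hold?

250

Baby-step giant-step with m = ceil(sqrt(256)) = 16.
Baby table (78^j mod 257 for j=0..15):
  0:1  1:78  2:173  3:130  4:117  5:131  6:195  7:47
  8:68  9:164  10:199  11:102  12:246  13:170  14:153  15:112
Giant step factor: 78^(-16) ≡ 128 (mod 257).
Scan 29·128^i mod 257 for i = 0, 1, …:
  i=0: 29   i=1: 114   i=2: 200   i=3: 157
  i=4: 50   i=5: 232   i=6: 141   i=7: 58
  i=8: 228   i=9: 143     …   i=14: 116
  i=15: 199
Match at i=15, j=10: x = 15·16 + 10 = 250.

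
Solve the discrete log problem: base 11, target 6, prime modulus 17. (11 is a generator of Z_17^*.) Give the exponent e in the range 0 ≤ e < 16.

9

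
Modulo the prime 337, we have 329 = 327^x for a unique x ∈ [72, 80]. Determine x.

Compute 327^72 mod 337 = 329, then multiply by 327 repeatedly:
  327^72=329
Found 329 at exponent 72.

72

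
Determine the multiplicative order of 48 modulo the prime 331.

66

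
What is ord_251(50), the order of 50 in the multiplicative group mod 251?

The order of 50 must divide p − 1 = 250 = 2 · 5^3.
Divisors: 1, 2, 5, 10, 25, 50, 125, 250.
Check each in increasing order: 50^1 ≡ 50;  50^2 ≡ 241;  50^5 ≡ 231;  50^10 ≡ 149;  50^25 ≡ 250;  50^50 ≡ 1.
Smallest exponent giving 1 is 50.

50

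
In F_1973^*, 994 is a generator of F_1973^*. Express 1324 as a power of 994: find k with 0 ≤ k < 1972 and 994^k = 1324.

908

Baby-step giant-step with m = ceil(sqrt(1972)) = 45.
Baby table (994^j mod 1973 for j=0..44):
  0:1  1:994  2:1536  3:1655  4:1561  5:856  6:501  7:798
  8:66  9:495  10:753  11:715  12:430  13:1252  14:1498  15:1370
  16:410  17:1102  18:373  19:1811  20:758  21:1739  22:218  23:1635
  24:1411  25:1704  26:942  27:1146  28:703  29:340  30:577  31:1368
  32:395  33:3  34:1009  35:662  36:1019  37:737  38:595  39:1503
  40:421  41:198  42:1485  43:286  44:172
Giant step factor: 994^(-45) ≡ 1947 (mod 1973).
Scan 1324·1947^i mod 1973 for i = 0, 1, …:
  i=0: 1324   i=1: 1090   i=2: 1255   i=3: 911
  i=4: 1963   i=5: 260   i=6: 1132   i=7: 163
  i=8: 1681   i=9: 1673     …   i=19: 301
  i=20: 66
Match at i=20, j=8: k = 20·45 + 8 = 908.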